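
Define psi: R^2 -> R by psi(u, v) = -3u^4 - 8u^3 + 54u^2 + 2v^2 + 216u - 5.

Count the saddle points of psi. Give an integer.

psi separates as a function of u plus a function of v, so ∇psi=0 decouples.
∂psi/∂u = -12(u - 3)(u + 2)(u + 3) = 0 at u ∈ {-3, -2, 3}; ∂psi/∂v = 4v = 0 at v ∈ {0}.
The Hessian is diagonal: diag(psi_uu, psi_vv). Second derivatives: psi_uu(-3)=-72, psi_uu(-2)=60, psi_uu(3)=-360; psi_vv(0)=4.
Saddle points occur where the two diagonal entries have opposite signs: (-3, 0), (3, 0). Count: 2.

2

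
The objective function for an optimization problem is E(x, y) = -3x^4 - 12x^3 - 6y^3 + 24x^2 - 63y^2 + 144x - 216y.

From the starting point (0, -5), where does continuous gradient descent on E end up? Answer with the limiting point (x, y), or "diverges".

E is separable, so gradient descent decouples: x follows -∂E/∂x, y follows -∂E/∂y.
∂E/∂x = -12(x - 2)(x + 2)(x + 3); at x=0 this is 144, so x decreases.
∂E/∂y = -18(y + 3)(y + 4); at y=-5 this is -36, so y increases.
x converges to its nearest critical value -2 (a local min of the x-part); y converges to -4. The iterate converges to (-2, -4).

(-2, -4)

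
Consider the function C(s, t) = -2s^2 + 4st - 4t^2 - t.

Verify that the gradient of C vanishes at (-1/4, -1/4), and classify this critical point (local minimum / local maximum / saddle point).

∇C = (-4s + 4t, 4s - 8t - 1); substituting (-1/4, -1/4) gives ∇C = (0, 0), so (-1/4, -1/4) is indeed a critical point.
The Hessian of C is constant: H = [[-4, 4], [4, -8]].
det(H) = (-4)·(-8) − 4² = 16.
det(H) > 0 and tr(H) = -12 < 0, so H is negative definite and the point is a local maximum.

local maximum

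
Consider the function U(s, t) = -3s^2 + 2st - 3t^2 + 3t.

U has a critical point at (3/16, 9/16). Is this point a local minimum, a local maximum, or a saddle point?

local maximum

The Hessian of U is constant: H = [[-6, 2], [2, -6]].
det(H) = (-6)·(-6) − 2² = 32.
det(H) > 0 and tr(H) = -12 < 0, so H is negative definite and the point is a local maximum.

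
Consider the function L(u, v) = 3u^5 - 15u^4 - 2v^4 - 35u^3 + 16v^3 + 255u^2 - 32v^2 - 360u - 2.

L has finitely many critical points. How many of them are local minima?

2

L separates as a function of u plus a function of v, so ∇L=0 decouples.
∂L/∂u = 15(u - 4)(u - 2)(u - 1)(u + 3) = 0 at u ∈ {-3, 1, 2, 4}; ∂L/∂v = -8v(v - 4)(v - 2) = 0 at v ∈ {0, 2, 4}.
The Hessian is diagonal: diag(L_uu, L_vv). Second derivatives: L_uu(-3)=-2100, L_uu(1)=180, L_uu(2)=-150, L_uu(4)=630; L_vv(0)=-64, L_vv(2)=32, L_vv(4)=-64.
Local minima occur where both diagonal entries positive: (1, 2), (4, 2). Count: 2.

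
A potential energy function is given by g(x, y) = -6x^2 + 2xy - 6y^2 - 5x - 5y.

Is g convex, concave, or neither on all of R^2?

g is quadratic, so its Hessian is the constant matrix H = [[-12, 2], [2, -12]].
det(H) = 140, tr(H) = -24.
det(H) > 0 and tr(H) < 0, so H is negative definite everywhere: concave.

concave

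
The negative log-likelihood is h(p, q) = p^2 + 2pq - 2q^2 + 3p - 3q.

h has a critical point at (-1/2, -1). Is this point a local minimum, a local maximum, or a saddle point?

The Hessian of h is constant: H = [[2, 2], [2, -4]].
det(H) = 2·(-4) − 2² = -12.
Since det(H) < 0, H is indefinite and the critical point is a saddle point.

saddle point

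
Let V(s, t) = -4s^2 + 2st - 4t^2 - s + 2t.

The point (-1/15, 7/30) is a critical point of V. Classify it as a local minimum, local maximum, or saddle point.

The Hessian of V is constant: H = [[-8, 2], [2, -8]].
det(H) = (-8)·(-8) − 2² = 60.
det(H) > 0 and tr(H) = -16 < 0, so H is negative definite and the point is a local maximum.

local maximum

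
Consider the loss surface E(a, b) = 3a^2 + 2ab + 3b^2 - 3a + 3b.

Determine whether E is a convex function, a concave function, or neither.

E is quadratic, so its Hessian is the constant matrix H = [[6, 2], [2, 6]].
det(H) = 32, tr(H) = 12.
det(H) > 0 and tr(H) > 0, so H is positive definite everywhere: convex.

convex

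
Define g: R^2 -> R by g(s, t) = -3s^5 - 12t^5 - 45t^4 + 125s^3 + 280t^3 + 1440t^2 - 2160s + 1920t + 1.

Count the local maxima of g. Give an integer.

g separates as a function of s plus a function of t, so ∇g=0 decouples.
∂g/∂s = -15(s - 4)(s - 3)(s + 3)(s + 4) = 0 at s ∈ {-4, -3, 3, 4}; ∂g/∂t = -60(t - 4)(t + 1)(t + 2)(t + 4) = 0 at t ∈ {-4, -2, -1, 4}.
The Hessian is diagonal: diag(g_ss, g_tt). Second derivatives: g_ss(-4)=840, g_ss(-3)=-630, g_ss(3)=630, g_ss(4)=-840; g_tt(-4)=2880, g_tt(-2)=-720, g_tt(-1)=900, g_tt(4)=-14400.
Local maxima occur where both diagonal entries negative: (-3, -2), (-3, 4), (4, -2), (4, 4). Count: 4.

4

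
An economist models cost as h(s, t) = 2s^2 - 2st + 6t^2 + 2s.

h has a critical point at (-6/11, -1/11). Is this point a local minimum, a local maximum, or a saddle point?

local minimum

The Hessian of h is constant: H = [[4, -2], [-2, 12]].
det(H) = 4·12 − (-2)² = 44.
det(H) > 0 and tr(H) = 16 > 0, so H is positive definite and the point is a local minimum.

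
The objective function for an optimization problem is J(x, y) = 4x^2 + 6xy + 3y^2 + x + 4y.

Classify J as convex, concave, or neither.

convex

J is quadratic, so its Hessian is the constant matrix H = [[8, 6], [6, 6]].
det(H) = 12, tr(H) = 14.
det(H) > 0 and tr(H) > 0, so H is positive definite everywhere: convex.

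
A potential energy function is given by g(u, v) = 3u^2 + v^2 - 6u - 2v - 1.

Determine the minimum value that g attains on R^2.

g(u,v) separates as P(u) + Q(v) − 1, so its minimum is min P + min Q − 1.
P'(u) = 6u - 6 vanishes at u ∈ {1}; Q'(v) = 2v - 2 vanishes at v ∈ {1}.
Local minima of P (where P''>0): P(1)=-3. Local minima of Q: Q(1)=-1.
So the global minimum of g is P(1) + Q(1) − 1 = -3 − 1 − 1 = -5, attained at (1, 1).

-5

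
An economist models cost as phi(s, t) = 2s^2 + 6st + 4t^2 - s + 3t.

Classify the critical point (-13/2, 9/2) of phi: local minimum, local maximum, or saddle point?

The Hessian of phi is constant: H = [[4, 6], [6, 8]].
det(H) = 4·8 − 6² = -4.
Since det(H) < 0, H is indefinite and the critical point is a saddle point.

saddle point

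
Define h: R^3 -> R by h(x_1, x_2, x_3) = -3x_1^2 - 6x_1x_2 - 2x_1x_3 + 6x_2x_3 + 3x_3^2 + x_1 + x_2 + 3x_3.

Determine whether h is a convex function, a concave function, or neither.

h is quadratic, so its Hessian is the constant matrix H = [[-6, -6, -2], [-6, 0, 6], [-2, 6, 6]].
Leading principal minors: -6, -36, 144.
Neither pattern holds ⇒ H is indefinite ⇒ neither convex nor concave.

neither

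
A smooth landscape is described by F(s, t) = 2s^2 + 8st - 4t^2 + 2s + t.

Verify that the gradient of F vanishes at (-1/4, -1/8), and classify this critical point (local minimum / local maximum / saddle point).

saddle point

∇F = (4s + 8t + 2, 8s - 8t + 1); substituting (-1/4, -1/8) gives ∇F = (0, 0), so (-1/4, -1/8) is indeed a critical point.
The Hessian of F is constant: H = [[4, 8], [8, -8]].
det(H) = 4·(-8) − 8² = -96.
Since det(H) < 0, H is indefinite and the critical point is a saddle point.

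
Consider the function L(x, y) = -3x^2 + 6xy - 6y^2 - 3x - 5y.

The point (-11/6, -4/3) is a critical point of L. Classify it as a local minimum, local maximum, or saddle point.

The Hessian of L is constant: H = [[-6, 6], [6, -12]].
det(H) = (-6)·(-12) − 6² = 36.
det(H) > 0 and tr(H) = -18 < 0, so H is negative definite and the point is a local maximum.

local maximum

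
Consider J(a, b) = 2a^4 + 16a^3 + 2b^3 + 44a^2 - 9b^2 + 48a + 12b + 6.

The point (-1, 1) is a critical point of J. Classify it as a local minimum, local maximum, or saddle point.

saddle point

The mixed partial ∂²J/∂a∂b is 0, so the Hessian at any point is diag(J_aa, J_bb) = diag(8(3a^2 + 12a + 11), 6(2b - 3)).
At (-1, 1): H = diag(16, -6).
The eigenvalues have opposite signs, so H is indefinite: a saddle point.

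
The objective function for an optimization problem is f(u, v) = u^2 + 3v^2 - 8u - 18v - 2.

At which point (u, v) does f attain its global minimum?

(4, 3)

f(u,v) separates as P(u) + Q(v) − 2, so its minimum is min P + min Q − 2.
P'(u) = 2u - 8 vanishes at u ∈ {4}; Q'(v) = 6v - 18 vanishes at v ∈ {3}.
Local minima of P (where P''>0): P(4)=-16. Local minima of Q: Q(3)=-27.
So the global minimum of f is P(4) + Q(3) − 2 = -16 − 27 − 2 = -45, attained at (4, 3).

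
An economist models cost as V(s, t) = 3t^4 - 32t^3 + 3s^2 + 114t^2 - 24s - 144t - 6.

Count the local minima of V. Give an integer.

V separates as a function of s plus a function of t, so ∇V=0 decouples.
∂V/∂s = 6(s - 4) = 0 at s ∈ {4}; ∂V/∂t = 12(t - 4)(t - 3)(t - 1) = 0 at t ∈ {1, 3, 4}.
The Hessian is diagonal: diag(V_ss, V_tt). Second derivatives: V_ss(4)=6; V_tt(1)=72, V_tt(3)=-24, V_tt(4)=36.
Local minima occur where both diagonal entries positive: (4, 1), (4, 4). Count: 2.

2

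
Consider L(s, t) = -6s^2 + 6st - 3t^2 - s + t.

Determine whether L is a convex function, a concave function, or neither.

L is quadratic, so its Hessian is the constant matrix H = [[-12, 6], [6, -6]].
det(H) = 36, tr(H) = -18.
det(H) > 0 and tr(H) < 0, so H is negative definite everywhere: concave.

concave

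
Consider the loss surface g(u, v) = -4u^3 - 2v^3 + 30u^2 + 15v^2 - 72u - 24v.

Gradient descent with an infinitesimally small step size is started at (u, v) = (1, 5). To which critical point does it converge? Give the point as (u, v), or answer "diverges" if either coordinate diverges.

g is separable, so gradient descent decouples: u follows -∂g/∂u, v follows -∂g/∂v.
∂g/∂u = -12(u - 3)(u - 2); at u=1 this is -24, so u increases.
∂g/∂v = -6(v - 4)(v - 1); at v=5 this is -24, so v increases.
The v-coordinate has no critical point in that direction and runs off to infinity.

diverges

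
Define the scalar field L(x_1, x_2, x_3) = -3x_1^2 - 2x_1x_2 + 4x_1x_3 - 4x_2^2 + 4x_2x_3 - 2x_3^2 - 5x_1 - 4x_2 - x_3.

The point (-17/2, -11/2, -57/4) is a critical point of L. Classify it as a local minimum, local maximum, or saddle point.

local maximum

The Hessian is constant: H = [[-6, -2, 4], [-2, -8, 4], [4, 4, -4]].
Leading principal minors: Δ₁ = -6, Δ₂ = 44, Δ₃ = -16.
The minors alternate sign starting negative (−, +, −), so H is negative definite: a local maximum.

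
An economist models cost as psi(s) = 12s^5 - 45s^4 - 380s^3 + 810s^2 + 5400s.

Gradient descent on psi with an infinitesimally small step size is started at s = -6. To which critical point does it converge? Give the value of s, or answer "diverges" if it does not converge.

psi'(s) = 60(s - 5)(s - 3)(s + 2)(s + 3), so psi'(-6) = 71280.
Gradient descent moves in the -psi' direction, i.e. s is decreasing.
There is no critical point below s=-6, and psi' keeps the same sign, so the iterate runs off to −∞.

diverges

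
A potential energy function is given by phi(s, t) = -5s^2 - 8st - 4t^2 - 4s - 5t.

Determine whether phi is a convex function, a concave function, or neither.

concave

phi is quadratic, so its Hessian is the constant matrix H = [[-10, -8], [-8, -8]].
det(H) = 16, tr(H) = -18.
det(H) > 0 and tr(H) < 0, so H is negative definite everywhere: concave.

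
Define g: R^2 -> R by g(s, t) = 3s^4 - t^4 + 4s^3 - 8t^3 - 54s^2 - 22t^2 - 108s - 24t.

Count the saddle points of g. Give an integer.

g separates as a function of s plus a function of t, so ∇g=0 decouples.
∂g/∂s = 12(s - 3)(s + 1)(s + 3) = 0 at s ∈ {-3, -1, 3}; ∂g/∂t = -4(t + 1)(t + 2)(t + 3) = 0 at t ∈ {-3, -2, -1}.
The Hessian is diagonal: diag(g_ss, g_tt). Second derivatives: g_ss(-3)=144, g_ss(-1)=-96, g_ss(3)=288; g_tt(-3)=-8, g_tt(-2)=4, g_tt(-1)=-8.
Saddle points occur where the two diagonal entries have opposite signs: (-3, -3), (-3, -1), (-1, -2), (3, -3), (3, -1). Count: 5.

5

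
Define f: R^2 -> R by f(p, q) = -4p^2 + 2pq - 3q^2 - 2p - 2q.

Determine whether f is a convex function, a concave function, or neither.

f is quadratic, so its Hessian is the constant matrix H = [[-8, 2], [2, -6]].
det(H) = 44, tr(H) = -14.
det(H) > 0 and tr(H) < 0, so H is negative definite everywhere: concave.

concave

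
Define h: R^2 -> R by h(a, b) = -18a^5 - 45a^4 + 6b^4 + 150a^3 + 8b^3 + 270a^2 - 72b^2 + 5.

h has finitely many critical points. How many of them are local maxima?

2

h separates as a function of a plus a function of b, so ∇h=0 decouples.
∂h/∂a = -90a(a - 2)(a + 1)(a + 3) = 0 at a ∈ {-3, -1, 0, 2}; ∂h/∂b = 24b(b - 2)(b + 3) = 0 at b ∈ {-3, 0, 2}.
The Hessian is diagonal: diag(h_aa, h_bb). Second derivatives: h_aa(-3)=2700, h_aa(-1)=-540, h_aa(0)=540, h_aa(2)=-2700; h_bb(-3)=360, h_bb(0)=-144, h_bb(2)=240.
Local maxima occur where both diagonal entries negative: (-1, 0), (2, 0). Count: 2.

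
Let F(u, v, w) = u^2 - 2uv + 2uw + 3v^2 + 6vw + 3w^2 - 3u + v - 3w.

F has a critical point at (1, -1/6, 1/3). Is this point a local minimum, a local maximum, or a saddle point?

The Hessian is constant: H = [[2, -2, 2], [-2, 6, 6], [2, 6, 6]].
Leading principal minors: Δ₁ = 2, Δ₂ = 8, Δ₃ = -96.
The minors fit neither the all-positive nor the alternating-sign pattern, so H is indefinite: a saddle point.

saddle point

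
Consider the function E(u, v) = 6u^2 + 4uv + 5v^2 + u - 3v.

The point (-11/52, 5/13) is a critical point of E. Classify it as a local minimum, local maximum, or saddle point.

The Hessian of E is constant: H = [[12, 4], [4, 10]].
det(H) = 12·10 − 4² = 104.
det(H) > 0 and tr(H) = 22 > 0, so H is positive definite and the point is a local minimum.

local minimum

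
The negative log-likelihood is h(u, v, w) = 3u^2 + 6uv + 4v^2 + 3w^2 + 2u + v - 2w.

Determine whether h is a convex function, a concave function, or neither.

h is quadratic, so its Hessian is the constant matrix H = [[6, 6, 0], [6, 8, 0], [0, 0, 6]].
Leading principal minors: 6, 12, 72.
All positive ⇒ H ≻ 0 ⇒ convex.

convex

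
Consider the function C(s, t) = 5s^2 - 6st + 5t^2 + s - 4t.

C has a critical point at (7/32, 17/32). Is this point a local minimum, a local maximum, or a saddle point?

The Hessian of C is constant: H = [[10, -6], [-6, 10]].
det(H) = 10·10 − (-6)² = 64.
det(H) > 0 and tr(H) = 20 > 0, so H is positive definite and the point is a local minimum.

local minimum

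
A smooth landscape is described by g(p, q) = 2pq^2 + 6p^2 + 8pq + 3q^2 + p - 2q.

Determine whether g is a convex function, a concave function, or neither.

neither

The term 2pq^2 is cubic, so the Hessian is not constant.
∂²g/∂q² = 4p + 6, which takes both signs as p varies (negative for sufficiently negative p). A diagonal entry of the Hessian changing sign means the Hessian is neither positive- nor negative-semidefinite on all of R^2.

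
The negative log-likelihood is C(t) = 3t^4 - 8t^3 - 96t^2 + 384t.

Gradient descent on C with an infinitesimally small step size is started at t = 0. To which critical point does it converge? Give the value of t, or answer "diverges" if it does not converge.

-4

C'(t) = 12(t - 4)(t - 2)(t + 4), so C'(0) = 384.
Gradient descent moves in the -C' direction, i.e. t is decreasing.
The nearest critical point in that direction is t = -4, where C'' = 576 > 0 (a local minimum). The iterate converges there.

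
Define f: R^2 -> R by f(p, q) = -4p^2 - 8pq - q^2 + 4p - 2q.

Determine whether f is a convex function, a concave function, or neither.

neither

f is quadratic, so its Hessian is the constant matrix H = [[-8, -8], [-8, -2]].
det(H) = -48, tr(H) = -10.
det(H) < 0, so H is indefinite: neither convex nor concave.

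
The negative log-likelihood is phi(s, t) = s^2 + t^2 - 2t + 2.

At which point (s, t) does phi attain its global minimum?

(0, 1)

phi(s,t) separates as P(s) + Q(t) + 2, so its minimum is min P + min Q + 2.
P'(s) = 2s vanishes at s ∈ {0}; Q'(t) = 2(t - 1) vanishes at t ∈ {1}.
Local minima of P (where P''>0): P(0)=0. Local minima of Q: Q(1)=-1.
So the global minimum of phi is P(0) + Q(1) + 2 = 0 − 1 + 2 = 1, attained at (0, 1).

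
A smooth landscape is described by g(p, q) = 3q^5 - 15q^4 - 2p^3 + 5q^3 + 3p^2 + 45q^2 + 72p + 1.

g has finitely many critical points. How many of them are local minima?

2

g separates as a function of p plus a function of q, so ∇g=0 decouples.
∂g/∂p = -6(p - 4)(p + 3) = 0 at p ∈ {-3, 4}; ∂g/∂q = 15q(q - 3)(q - 2)(q + 1) = 0 at q ∈ {-1, 0, 2, 3}.
The Hessian is diagonal: diag(g_pp, g_qq). Second derivatives: g_pp(-3)=42, g_pp(4)=-42; g_qq(-1)=-180, g_qq(0)=90, g_qq(2)=-90, g_qq(3)=180.
Local minima occur where both diagonal entries positive: (-3, 0), (-3, 3). Count: 2.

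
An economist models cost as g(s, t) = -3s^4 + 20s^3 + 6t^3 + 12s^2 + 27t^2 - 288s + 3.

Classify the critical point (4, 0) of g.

saddle point

The mixed partial ∂²g/∂s∂t is 0, so the Hessian at any point is diag(g_ss, g_tt) = diag(12(-3s^2 + 10s + 2), 18(2t + 3)).
At (4, 0): H = diag(-72, 54).
The eigenvalues have opposite signs, so H is indefinite: a saddle point.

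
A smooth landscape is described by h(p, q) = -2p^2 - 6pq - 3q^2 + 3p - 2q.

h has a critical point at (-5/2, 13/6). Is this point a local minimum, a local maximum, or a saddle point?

The Hessian of h is constant: H = [[-4, -6], [-6, -6]].
det(H) = (-4)·(-6) − (-6)² = -12.
Since det(H) < 0, H is indefinite and the critical point is a saddle point.

saddle point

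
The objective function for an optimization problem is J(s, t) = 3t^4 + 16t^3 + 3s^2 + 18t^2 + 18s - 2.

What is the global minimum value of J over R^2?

-56

J(s,t) separates as P(s) + Q(t) − 2, so its minimum is min P + min Q − 2.
P'(s) = 6s + 18 vanishes at s ∈ {-3}; Q'(t) = 12t(t + 1)(t + 3) vanishes at t ∈ {-3, -1, 0}.
Local minima of P (where P''>0): P(-3)=-27. Local minima of Q: Q(-3)=-27, Q(0)=0.
So the global minimum of J is P(-3) + Q(-3) − 2 = -27 − 27 − 2 = -56, attained at (-3, -3).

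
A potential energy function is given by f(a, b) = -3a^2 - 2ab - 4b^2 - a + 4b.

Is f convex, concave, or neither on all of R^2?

concave

f is quadratic, so its Hessian is the constant matrix H = [[-6, -2], [-2, -8]].
det(H) = 44, tr(H) = -14.
det(H) > 0 and tr(H) < 0, so H is negative definite everywhere: concave.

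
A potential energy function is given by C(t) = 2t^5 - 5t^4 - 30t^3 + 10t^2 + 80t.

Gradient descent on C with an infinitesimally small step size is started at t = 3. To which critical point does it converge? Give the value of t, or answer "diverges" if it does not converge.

4

C'(t) = 10(t - 4)(t - 1)(t + 1)(t + 2), so C'(3) = -400.
Gradient descent moves in the -C' direction, i.e. t is increasing.
The nearest critical point in that direction is t = 4, where C'' = 900 > 0 (a local minimum). The iterate converges there.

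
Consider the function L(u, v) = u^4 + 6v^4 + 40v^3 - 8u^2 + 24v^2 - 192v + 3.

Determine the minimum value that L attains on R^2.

-135

L(u,v) separates as P(u) + Q(v) + 3, so its minimum is min P + min Q + 3.
P'(u) = 4u(u - 2)(u + 2) vanishes at u ∈ {-2, 0, 2}; Q'(v) = 24(v - 1)(v + 2)(v + 4) vanishes at v ∈ {-4, -2, 1}.
Local minima of P (where P''>0): P(-2)=-16, P(2)=-16. Local minima of Q: Q(-4)=128, Q(1)=-122.
So the global minimum of L is P(-2) + Q(1) + 3 = -16 − 122 + 3 = -135, attained at (-2, 1).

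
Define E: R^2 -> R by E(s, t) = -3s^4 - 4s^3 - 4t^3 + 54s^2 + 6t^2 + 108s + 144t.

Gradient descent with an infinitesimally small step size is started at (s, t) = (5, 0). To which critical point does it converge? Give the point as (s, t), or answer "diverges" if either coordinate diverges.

E is separable, so gradient descent decouples: s follows -∂E/∂s, t follows -∂E/∂t.
∂E/∂s = -12(s - 3)(s + 1)(s + 3); at s=5 this is -1152, so s increases.
∂E/∂t = -12(t - 4)(t + 3); at t=0 this is 144, so t decreases.
The s-coordinate has no critical point in that direction and runs off to infinity.

diverges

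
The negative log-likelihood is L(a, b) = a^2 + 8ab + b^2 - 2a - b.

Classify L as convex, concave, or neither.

L is quadratic, so its Hessian is the constant matrix H = [[2, 8], [8, 2]].
det(H) = -60, tr(H) = 4.
det(H) < 0, so H is indefinite: neither convex nor concave.

neither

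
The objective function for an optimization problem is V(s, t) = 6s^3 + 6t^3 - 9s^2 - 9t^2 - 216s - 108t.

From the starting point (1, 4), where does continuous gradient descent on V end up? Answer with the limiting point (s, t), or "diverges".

V is separable, so gradient descent decouples: s follows -∂V/∂s, t follows -∂V/∂t.
∂V/∂s = 18(s - 4)(s + 3); at s=1 this is -216, so s increases.
∂V/∂t = 18(t - 3)(t + 2); at t=4 this is 108, so t decreases.
s converges to its nearest critical value 4 (a local min of the s-part); t converges to 3. The iterate converges to (4, 3).

(4, 3)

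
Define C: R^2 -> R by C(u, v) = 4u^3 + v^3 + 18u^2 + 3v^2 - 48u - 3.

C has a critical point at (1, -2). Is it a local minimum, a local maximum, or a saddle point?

The mixed partial ∂²C/∂u∂v is 0, so the Hessian at any point is diag(C_uu, C_vv) = diag(12(2u + 3), 6(v + 1)).
At (1, -2): H = diag(60, -6).
The eigenvalues have opposite signs, so H is indefinite: a saddle point.

saddle point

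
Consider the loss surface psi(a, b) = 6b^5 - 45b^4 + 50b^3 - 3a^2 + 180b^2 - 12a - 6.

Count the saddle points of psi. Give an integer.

psi separates as a function of a plus a function of b, so ∇psi=0 decouples.
∂psi/∂a = -6(a + 2) = 0 at a ∈ {-2}; ∂psi/∂b = 30b(b - 4)(b - 3)(b + 1) = 0 at b ∈ {-1, 0, 3, 4}.
The Hessian is diagonal: diag(psi_aa, psi_bb). Second derivatives: psi_aa(-2)=-6; psi_bb(-1)=-600, psi_bb(0)=360, psi_bb(3)=-360, psi_bb(4)=600.
Saddle points occur where the two diagonal entries have opposite signs: (-2, 0), (-2, 4). Count: 2.

2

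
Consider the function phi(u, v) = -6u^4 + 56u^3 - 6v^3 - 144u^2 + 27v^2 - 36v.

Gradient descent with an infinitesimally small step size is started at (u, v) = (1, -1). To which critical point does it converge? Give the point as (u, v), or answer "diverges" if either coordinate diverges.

phi is separable, so gradient descent decouples: u follows -∂phi/∂u, v follows -∂phi/∂v.
∂phi/∂u = -24u(u - 4)(u - 3); at u=1 this is -144, so u increases.
∂phi/∂v = -18(v - 2)(v - 1); at v=-1 this is -108, so v increases.
u converges to its nearest critical value 3 (a local min of the u-part); v converges to 1. The iterate converges to (3, 1).

(3, 1)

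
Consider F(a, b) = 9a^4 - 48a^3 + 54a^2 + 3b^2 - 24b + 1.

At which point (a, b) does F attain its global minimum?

(3, 4)

F(a,b) separates as P(a) + Q(b) + 1, so its minimum is min P + min Q + 1.
P'(a) = 36a(a - 3)(a - 1) vanishes at a ∈ {0, 1, 3}; Q'(b) = 6b - 24 vanishes at b ∈ {4}.
Local minima of P (where P''>0): P(0)=0, P(3)=-81. Local minima of Q: Q(4)=-48.
So the global minimum of F is P(3) + Q(4) + 1 = -81 − 48 + 1 = -128, attained at (3, 4).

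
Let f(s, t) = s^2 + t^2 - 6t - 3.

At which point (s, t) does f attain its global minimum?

f(s,t) separates as P(s) + Q(t) − 3, so its minimum is min P + min Q − 3.
P'(s) = 2s vanishes at s ∈ {0}; Q'(t) = 2(t - 3) vanishes at t ∈ {3}.
Local minima of P (where P''>0): P(0)=0. Local minima of Q: Q(3)=-9.
So the global minimum of f is P(0) + Q(3) − 3 = 0 − 9 − 3 = -12, attained at (0, 3).

(0, 3)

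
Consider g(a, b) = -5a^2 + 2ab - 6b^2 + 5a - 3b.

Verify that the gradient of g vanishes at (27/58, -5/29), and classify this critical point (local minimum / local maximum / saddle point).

∇g = (-10a + 2b + 5, 2a - 12b - 3); substituting (27/58, -5/29) gives ∇g = (0, 0), so (27/58, -5/29) is indeed a critical point.
The Hessian of g is constant: H = [[-10, 2], [2, -12]].
det(H) = (-10)·(-12) − 2² = 116.
det(H) > 0 and tr(H) = -22 < 0, so H is negative definite and the point is a local maximum.

local maximum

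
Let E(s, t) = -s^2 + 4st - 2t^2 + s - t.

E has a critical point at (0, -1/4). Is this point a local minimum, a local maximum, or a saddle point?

The Hessian of E is constant: H = [[-2, 4], [4, -4]].
det(H) = (-2)·(-4) − 4² = -8.
Since det(H) < 0, H is indefinite and the critical point is a saddle point.

saddle point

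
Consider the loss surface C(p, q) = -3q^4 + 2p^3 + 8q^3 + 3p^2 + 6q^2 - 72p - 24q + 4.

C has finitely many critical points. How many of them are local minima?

1

C separates as a function of p plus a function of q, so ∇C=0 decouples.
∂C/∂p = 6(p - 3)(p + 4) = 0 at p ∈ {-4, 3}; ∂C/∂q = -12(q - 2)(q - 1)(q + 1) = 0 at q ∈ {-1, 1, 2}.
The Hessian is diagonal: diag(C_pp, C_qq). Second derivatives: C_pp(-4)=-42, C_pp(3)=42; C_qq(-1)=-72, C_qq(1)=24, C_qq(2)=-36.
Local minima occur where both diagonal entries positive: (3, 1). Count: 1.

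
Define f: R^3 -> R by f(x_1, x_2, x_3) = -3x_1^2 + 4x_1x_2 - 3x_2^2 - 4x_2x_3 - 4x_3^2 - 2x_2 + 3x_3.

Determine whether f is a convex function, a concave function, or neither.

f is quadratic, so its Hessian is the constant matrix H = [[-6, 4, 0], [4, -6, -4], [0, -4, -8]].
Leading principal minors: -6, 20, -64.
Signs alternate −, +, − ⇒ H ≺ 0 ⇒ concave.

concave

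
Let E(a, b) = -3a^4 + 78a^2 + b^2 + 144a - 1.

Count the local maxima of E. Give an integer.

E separates as a function of a plus a function of b, so ∇E=0 decouples.
∂E/∂a = -12(a - 4)(a + 1)(a + 3) = 0 at a ∈ {-3, -1, 4}; ∂E/∂b = 2b = 0 at b ∈ {0}.
The Hessian is diagonal: diag(E_aa, E_bb). Second derivatives: E_aa(-3)=-168, E_aa(-1)=120, E_aa(4)=-420; E_bb(0)=2.
Local maxima occur where both diagonal entries negative: none. Count: 0.

0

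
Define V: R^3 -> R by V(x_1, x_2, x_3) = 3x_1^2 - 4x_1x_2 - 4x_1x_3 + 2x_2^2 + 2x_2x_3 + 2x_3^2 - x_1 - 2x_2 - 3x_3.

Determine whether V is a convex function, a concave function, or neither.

V is quadratic, so its Hessian is the constant matrix H = [[6, -4, -4], [-4, 4, 2], [-4, 2, 4]].
Leading principal minors: 6, 8, 8.
All positive ⇒ H ≻ 0 ⇒ convex.

convex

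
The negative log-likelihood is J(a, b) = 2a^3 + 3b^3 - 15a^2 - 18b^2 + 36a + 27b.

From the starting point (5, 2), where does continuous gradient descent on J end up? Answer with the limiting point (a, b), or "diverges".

J is separable, so gradient descent decouples: a follows -∂J/∂a, b follows -∂J/∂b.
∂J/∂a = 6(a - 3)(a - 2); at a=5 this is 36, so a decreases.
∂J/∂b = 9(b - 3)(b - 1); at b=2 this is -9, so b increases.
a converges to its nearest critical value 3 (a local min of the a-part); b converges to 3. The iterate converges to (3, 3).

(3, 3)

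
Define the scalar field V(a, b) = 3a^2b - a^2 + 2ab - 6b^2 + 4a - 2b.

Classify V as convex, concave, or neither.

The term 3a^2b is cubic, so the Hessian is not constant.
∂²V/∂a² = 6b - 2, which takes both signs as b varies (negative for sufficiently negative b). A diagonal entry of the Hessian changing sign means the Hessian is neither positive- nor negative-semidefinite on all of R^2.

neither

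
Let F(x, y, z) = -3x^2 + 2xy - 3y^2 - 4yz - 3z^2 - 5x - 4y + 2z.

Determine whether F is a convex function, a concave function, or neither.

F is quadratic, so its Hessian is the constant matrix H = [[-6, 2, 0], [2, -6, -4], [0, -4, -6]].
Leading principal minors: -6, 32, -96.
Signs alternate −, +, − ⇒ H ≺ 0 ⇒ concave.

concave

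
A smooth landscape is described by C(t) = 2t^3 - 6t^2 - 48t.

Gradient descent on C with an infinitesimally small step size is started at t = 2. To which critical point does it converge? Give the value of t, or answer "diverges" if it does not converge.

4

C'(t) = 6(t - 4)(t + 2), so C'(2) = -48.
Gradient descent moves in the -C' direction, i.e. t is increasing.
The nearest critical point in that direction is t = 4, where C'' = 36 > 0 (a local minimum). The iterate converges there.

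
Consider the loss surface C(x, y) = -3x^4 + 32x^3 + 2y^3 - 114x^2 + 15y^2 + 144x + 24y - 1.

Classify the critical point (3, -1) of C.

local minimum

The mixed partial ∂²C/∂x∂y is 0, so the Hessian at any point is diag(C_xx, C_yy) = diag(12(-3x^2 + 16x - 19), 6(2y + 5)).
At (3, -1): H = diag(24, 18).
Both eigenvalues are positive, so H is positive definite: a local minimum.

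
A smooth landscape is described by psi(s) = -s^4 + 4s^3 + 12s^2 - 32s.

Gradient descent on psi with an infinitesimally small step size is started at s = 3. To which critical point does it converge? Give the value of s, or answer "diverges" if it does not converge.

1

psi'(s) = -4(s - 4)(s - 1)(s + 2), so psi'(3) = 40.
Gradient descent moves in the -psi' direction, i.e. s is decreasing.
The nearest critical point in that direction is s = 1, where psi'' = 36 > 0 (a local minimum). The iterate converges there.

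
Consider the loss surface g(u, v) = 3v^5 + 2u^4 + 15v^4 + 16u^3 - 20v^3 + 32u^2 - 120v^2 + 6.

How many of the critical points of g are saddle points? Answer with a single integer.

g separates as a function of u plus a function of v, so ∇g=0 decouples.
∂g/∂u = 8u(u + 2)(u + 4) = 0 at u ∈ {-4, -2, 0}; ∂g/∂v = 15v(v - 2)(v + 2)(v + 4) = 0 at v ∈ {-4, -2, 0, 2}.
The Hessian is diagonal: diag(g_uu, g_vv). Second derivatives: g_uu(-4)=64, g_uu(-2)=-32, g_uu(0)=64; g_vv(-4)=-720, g_vv(-2)=240, g_vv(0)=-240, g_vv(2)=720.
Saddle points occur where the two diagonal entries have opposite signs: (-4, -4), (-4, 0), (-2, -2), (-2, 2), (0, -4), (0, 0). Count: 6.

6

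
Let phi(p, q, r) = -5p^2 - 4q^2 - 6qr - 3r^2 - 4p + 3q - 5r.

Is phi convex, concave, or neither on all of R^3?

phi is quadratic, so its Hessian is the constant matrix H = [[-10, 0, 0], [0, -8, -6], [0, -6, -6]].
Leading principal minors: -10, 80, -120.
Signs alternate −, +, − ⇒ H ≺ 0 ⇒ concave.

concave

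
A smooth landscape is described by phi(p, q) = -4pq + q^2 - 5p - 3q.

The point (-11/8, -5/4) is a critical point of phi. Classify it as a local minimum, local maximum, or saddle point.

saddle point

The Hessian of phi is constant: H = [[0, -4], [-4, 2]].
det(H) = 0·2 − (-4)² = -16.
Since det(H) < 0, H is indefinite and the critical point is a saddle point.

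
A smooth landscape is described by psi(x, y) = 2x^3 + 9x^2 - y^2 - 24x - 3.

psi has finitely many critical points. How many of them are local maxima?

psi separates as a function of x plus a function of y, so ∇psi=0 decouples.
∂psi/∂x = 6(x - 1)(x + 4) = 0 at x ∈ {-4, 1}; ∂psi/∂y = -2y = 0 at y ∈ {0}.
The Hessian is diagonal: diag(psi_xx, psi_yy). Second derivatives: psi_xx(-4)=-30, psi_xx(1)=30; psi_yy(0)=-2.
Local maxima occur where both diagonal entries negative: (-4, 0). Count: 1.

1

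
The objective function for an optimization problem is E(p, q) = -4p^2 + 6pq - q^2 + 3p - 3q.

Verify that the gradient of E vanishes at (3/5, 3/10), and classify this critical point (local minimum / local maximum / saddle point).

saddle point

∇E = (-8p + 6q + 3, 6p - 2q - 3); substituting (3/5, 3/10) gives ∇E = (0, 0), so (3/5, 3/10) is indeed a critical point.
The Hessian of E is constant: H = [[-8, 6], [6, -2]].
det(H) = (-8)·(-2) − 6² = -20.
Since det(H) < 0, H is indefinite and the critical point is a saddle point.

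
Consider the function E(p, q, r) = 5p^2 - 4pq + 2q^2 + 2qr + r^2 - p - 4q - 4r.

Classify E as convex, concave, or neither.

E is quadratic, so its Hessian is the constant matrix H = [[10, -4, 0], [-4, 4, 2], [0, 2, 2]].
Leading principal minors: 10, 24, 8.
All positive ⇒ H ≻ 0 ⇒ convex.

convex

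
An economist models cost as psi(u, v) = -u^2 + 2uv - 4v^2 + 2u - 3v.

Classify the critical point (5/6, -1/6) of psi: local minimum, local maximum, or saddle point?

The Hessian of psi is constant: H = [[-2, 2], [2, -8]].
det(H) = (-2)·(-8) − 2² = 12.
det(H) > 0 and tr(H) = -10 < 0, so H is negative definite and the point is a local maximum.

local maximum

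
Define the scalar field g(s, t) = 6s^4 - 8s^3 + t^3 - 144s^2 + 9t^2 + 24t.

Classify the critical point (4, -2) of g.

The mixed partial ∂²g/∂s∂t is 0, so the Hessian at any point is diag(g_ss, g_tt) = diag(24(3s^2 - 2s - 12), 6(t + 3)).
At (4, -2): H = diag(672, 6).
Both eigenvalues are positive, so H is positive definite: a local minimum.

local minimum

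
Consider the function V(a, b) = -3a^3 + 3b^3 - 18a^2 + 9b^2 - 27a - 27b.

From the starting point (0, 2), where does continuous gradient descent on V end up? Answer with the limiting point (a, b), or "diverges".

V is separable, so gradient descent decouples: a follows -∂V/∂a, b follows -∂V/∂b.
∂V/∂a = -9(a + 1)(a + 3); at a=0 this is -27, so a increases.
∂V/∂b = 9(b - 1)(b + 3); at b=2 this is 45, so b decreases.
The a-coordinate has no critical point in that direction and runs off to infinity.

diverges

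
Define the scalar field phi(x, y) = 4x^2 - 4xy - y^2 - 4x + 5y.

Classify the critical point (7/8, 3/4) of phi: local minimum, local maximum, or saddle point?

The Hessian of phi is constant: H = [[8, -4], [-4, -2]].
det(H) = 8·(-2) − (-4)² = -32.
Since det(H) < 0, H is indefinite and the critical point is a saddle point.

saddle point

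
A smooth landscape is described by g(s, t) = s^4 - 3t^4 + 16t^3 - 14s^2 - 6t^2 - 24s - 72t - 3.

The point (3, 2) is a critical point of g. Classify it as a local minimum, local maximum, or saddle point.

local minimum

The mixed partial ∂²g/∂s∂t is 0, so the Hessian at any point is diag(g_ss, g_tt) = diag(4(3s^2 - 7), 12(-3t^2 + 8t - 1)).
At (3, 2): H = diag(80, 36).
Both eigenvalues are positive, so H is positive definite: a local minimum.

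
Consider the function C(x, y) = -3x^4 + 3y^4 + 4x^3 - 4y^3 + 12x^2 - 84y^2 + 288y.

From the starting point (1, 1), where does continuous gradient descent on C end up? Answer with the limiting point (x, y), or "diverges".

(0, -4)

C is separable, so gradient descent decouples: x follows -∂C/∂x, y follows -∂C/∂y.
∂C/∂x = -12x(x - 2)(x + 1); at x=1 this is 24, so x decreases.
∂C/∂y = 12(y - 3)(y - 2)(y + 4); at y=1 this is 120, so y decreases.
x converges to its nearest critical value 0 (a local min of the x-part); y converges to -4. The iterate converges to (0, -4).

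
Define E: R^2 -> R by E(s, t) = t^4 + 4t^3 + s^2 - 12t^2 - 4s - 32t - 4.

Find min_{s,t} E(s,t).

E(s,t) separates as P(s) + Q(t) − 4, so its minimum is min P + min Q − 4.
P'(s) = 2s - 4 vanishes at s ∈ {2}; Q'(t) = 4(t - 2)(t + 1)(t + 4) vanishes at t ∈ {-4, -1, 2}.
Local minima of P (where P''>0): P(2)=-4. Local minima of Q: Q(-4)=-64, Q(2)=-64.
So the global minimum of E is P(2) + Q(-4) − 4 = -4 − 64 − 4 = -72, attained at (2, -4).

-72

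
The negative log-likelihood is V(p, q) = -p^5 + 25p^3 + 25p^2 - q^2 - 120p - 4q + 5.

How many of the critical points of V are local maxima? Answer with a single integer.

V separates as a function of p plus a function of q, so ∇V=0 decouples.
∂V/∂p = -5(p - 4)(p - 1)(p + 2)(p + 3) = 0 at p ∈ {-3, -2, 1, 4}; ∂V/∂q = -2(q + 2) = 0 at q ∈ {-2}.
The Hessian is diagonal: diag(V_pp, V_qq). Second derivatives: V_pp(-3)=140, V_pp(-2)=-90, V_pp(1)=180, V_pp(4)=-630; V_qq(-2)=-2.
Local maxima occur where both diagonal entries negative: (-2, -2), (4, -2). Count: 2.

2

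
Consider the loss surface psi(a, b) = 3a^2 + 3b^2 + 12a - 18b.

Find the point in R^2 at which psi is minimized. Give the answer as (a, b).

(-2, 3)

psi(a,b) separates as P(a) + Q(b), so its minimum is min P + min Q.
P'(a) = 6a + 12 vanishes at a ∈ {-2}; Q'(b) = 6b - 18 vanishes at b ∈ {3}.
Local minima of P (where P''>0): P(-2)=-12. Local minima of Q: Q(3)=-27.
So the global minimum of psi is P(-2) + Q(3) = -12 − 27 = -39, attained at (-2, 3).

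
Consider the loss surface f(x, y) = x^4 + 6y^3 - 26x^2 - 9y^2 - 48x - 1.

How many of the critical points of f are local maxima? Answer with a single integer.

f separates as a function of x plus a function of y, so ∇f=0 decouples.
∂f/∂x = 4(x - 4)(x + 1)(x + 3) = 0 at x ∈ {-3, -1, 4}; ∂f/∂y = 18y(y - 1) = 0 at y ∈ {0, 1}.
The Hessian is diagonal: diag(f_xx, f_yy). Second derivatives: f_xx(-3)=56, f_xx(-1)=-40, f_xx(4)=140; f_yy(0)=-18, f_yy(1)=18.
Local maxima occur where both diagonal entries negative: (-1, 0). Count: 1.

1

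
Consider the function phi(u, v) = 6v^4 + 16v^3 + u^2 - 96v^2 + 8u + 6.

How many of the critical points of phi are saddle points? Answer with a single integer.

phi separates as a function of u plus a function of v, so ∇phi=0 decouples.
∂phi/∂u = 2(u + 4) = 0 at u ∈ {-4}; ∂phi/∂v = 24v(v - 2)(v + 4) = 0 at v ∈ {-4, 0, 2}.
The Hessian is diagonal: diag(phi_uu, phi_vv). Second derivatives: phi_uu(-4)=2; phi_vv(-4)=576, phi_vv(0)=-192, phi_vv(2)=288.
Saddle points occur where the two diagonal entries have opposite signs: (-4, 0). Count: 1.

1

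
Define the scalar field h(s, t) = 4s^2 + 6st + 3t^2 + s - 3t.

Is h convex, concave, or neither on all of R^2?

h is quadratic, so its Hessian is the constant matrix H = [[8, 6], [6, 6]].
det(H) = 12, tr(H) = 14.
det(H) > 0 and tr(H) > 0, so H is positive definite everywhere: convex.

convex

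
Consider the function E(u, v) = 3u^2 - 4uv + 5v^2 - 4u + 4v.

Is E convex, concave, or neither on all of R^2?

convex

E is quadratic, so its Hessian is the constant matrix H = [[6, -4], [-4, 10]].
det(H) = 44, tr(H) = 16.
det(H) > 0 and tr(H) > 0, so H is positive definite everywhere: convex.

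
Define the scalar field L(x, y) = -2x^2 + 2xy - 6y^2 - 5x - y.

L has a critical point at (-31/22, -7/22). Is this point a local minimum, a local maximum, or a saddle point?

local maximum

The Hessian of L is constant: H = [[-4, 2], [2, -12]].
det(H) = (-4)·(-12) − 2² = 44.
det(H) > 0 and tr(H) = -16 < 0, so H is negative definite and the point is a local maximum.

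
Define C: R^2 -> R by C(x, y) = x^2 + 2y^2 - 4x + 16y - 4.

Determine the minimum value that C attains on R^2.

-40

C(x,y) separates as P(x) + Q(y) − 4, so its minimum is min P + min Q − 4.
P'(x) = 2x - 4 vanishes at x ∈ {2}; Q'(y) = 4y + 16 vanishes at y ∈ {-4}.
Local minima of P (where P''>0): P(2)=-4. Local minima of Q: Q(-4)=-32.
So the global minimum of C is P(2) + Q(-4) − 4 = -4 − 32 − 4 = -40, attained at (2, -4).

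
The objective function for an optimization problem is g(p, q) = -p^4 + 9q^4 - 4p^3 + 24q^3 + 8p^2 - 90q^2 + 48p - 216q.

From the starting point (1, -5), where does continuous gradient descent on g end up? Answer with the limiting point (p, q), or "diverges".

g is separable, so gradient descent decouples: p follows -∂g/∂p, q follows -∂g/∂q.
∂g/∂p = -4(p - 2)(p + 2)(p + 3); at p=1 this is 48, so p decreases.
∂g/∂q = 36(q - 2)(q + 1)(q + 3); at q=-5 this is -2016, so q increases.
p converges to its nearest critical value -2 (a local min of the p-part); q converges to -3. The iterate converges to (-2, -3).

(-2, -3)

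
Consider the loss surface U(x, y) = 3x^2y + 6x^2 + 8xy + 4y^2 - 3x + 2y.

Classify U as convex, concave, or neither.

The term 3x^2y is cubic, so the Hessian is not constant.
∂²U/∂x² = 6y + 12, which takes both signs as y varies (negative for sufficiently negative y). A diagonal entry of the Hessian changing sign means the Hessian is neither positive- nor negative-semidefinite on all of R^2.

neither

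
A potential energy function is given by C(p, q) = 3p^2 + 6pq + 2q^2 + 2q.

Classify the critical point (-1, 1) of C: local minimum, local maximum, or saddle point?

The Hessian of C is constant: H = [[6, 6], [6, 4]].
det(H) = 6·4 − 6² = -12.
Since det(H) < 0, H is indefinite and the critical point is a saddle point.

saddle point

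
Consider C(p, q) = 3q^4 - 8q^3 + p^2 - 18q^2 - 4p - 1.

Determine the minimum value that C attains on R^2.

C(p,q) separates as A(p) + B(q) − 1, so its minimum is min A + min B − 1.
A'(p) = 2p - 4 vanishes at p ∈ {2}; B'(q) = 12q(q - 3)(q + 1) vanishes at q ∈ {-1, 0, 3}.
Local minima of A (where A''>0): A(2)=-4. Local minima of B: B(-1)=-7, B(3)=-135.
So the global minimum of C is A(2) + B(3) − 1 = -4 − 135 − 1 = -140, attained at (2, 3).

-140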